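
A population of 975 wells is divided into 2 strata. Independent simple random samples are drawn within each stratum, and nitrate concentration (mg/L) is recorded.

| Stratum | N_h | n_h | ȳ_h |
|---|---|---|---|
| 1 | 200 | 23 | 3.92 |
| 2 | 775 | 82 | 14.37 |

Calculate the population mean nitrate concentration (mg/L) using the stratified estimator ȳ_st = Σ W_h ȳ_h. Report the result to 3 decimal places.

ȳ_st ≈ 12.226

N = Σ N_h = 975. Stratum weights W_h = N_h/N.
ȳ_st = (200·3.92 + 775·14.37) / 975 = 12.22641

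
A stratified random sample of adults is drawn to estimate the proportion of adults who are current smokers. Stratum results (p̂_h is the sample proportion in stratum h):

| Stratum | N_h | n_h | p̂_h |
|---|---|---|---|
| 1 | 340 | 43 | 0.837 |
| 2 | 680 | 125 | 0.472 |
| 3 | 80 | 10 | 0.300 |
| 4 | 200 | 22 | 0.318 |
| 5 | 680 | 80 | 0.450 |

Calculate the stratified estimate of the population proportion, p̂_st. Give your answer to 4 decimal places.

p̂_st ≈ 0.5046

N = 1980; stratum weights W_h = N_h/N.
p̂_st = Σ W_h p̂_h = (340·0.837 + 680·0.472 + 80·0.300 + 200·0.318 + 680·0.450)/1980 = 0.50462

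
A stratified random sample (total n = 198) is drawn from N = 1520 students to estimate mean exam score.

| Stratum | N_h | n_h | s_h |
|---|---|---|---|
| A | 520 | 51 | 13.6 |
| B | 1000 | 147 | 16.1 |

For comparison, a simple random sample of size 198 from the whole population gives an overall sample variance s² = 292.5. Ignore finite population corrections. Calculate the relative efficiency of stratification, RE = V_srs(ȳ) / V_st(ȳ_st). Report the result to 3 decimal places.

V̂(ȳ_st) = Σ W_h² s_h²/n_h, with W_h = N_h/N and N = 1520:
  stratum A: (520/1520)²·13.6²/51 = 0.424451
  stratum B: (1000/1520)²·16.1²/147 = 0.763216
V_st = 1.18767
V_srs = s²/n = 292.5/198 = 1.47727
Relative efficiency = V_srs / V_st = 1.47727/1.18767 = 1.2438

RE ≈ 1.244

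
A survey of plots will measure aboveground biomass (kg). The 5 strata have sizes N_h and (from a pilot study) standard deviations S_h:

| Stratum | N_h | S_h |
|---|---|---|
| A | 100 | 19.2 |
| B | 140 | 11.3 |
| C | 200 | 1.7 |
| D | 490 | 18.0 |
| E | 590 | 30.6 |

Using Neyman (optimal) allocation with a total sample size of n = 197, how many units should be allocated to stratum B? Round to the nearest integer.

Neyman allocation: n_h = n · N_h S_h / Σ N_i S_i, with n = 197.
  stratum A: N_h·S_h = 100·19.2 = 1920.00
  stratum B: N_h·S_h = 140·11.3 = 1582.00
  stratum C: N_h·S_h = 200·1.7 = 340.00
  stratum D: N_h·S_h = 490·18.0 = 8820.00
  stratum E: N_h·S_h = 590·30.6 = 18054.00
Σ N_h S_h = 30716.00
n for stratum B = 197·1582.00/30716.00 = 10.146 → 10

10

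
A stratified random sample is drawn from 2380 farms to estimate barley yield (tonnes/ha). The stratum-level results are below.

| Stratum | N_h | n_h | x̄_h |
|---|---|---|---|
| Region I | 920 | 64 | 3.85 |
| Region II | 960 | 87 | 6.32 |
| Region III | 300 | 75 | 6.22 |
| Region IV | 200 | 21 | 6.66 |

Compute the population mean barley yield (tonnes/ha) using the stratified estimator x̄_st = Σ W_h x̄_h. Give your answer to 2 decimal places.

x̄_st ≈ 5.38

N = Σ N_h = 2380. Stratum weights W_h = N_h/N.
x̄_st = (920·3.85 + 960·6.32 + 300·6.22 + 200·6.66) / 2380 = 5.3812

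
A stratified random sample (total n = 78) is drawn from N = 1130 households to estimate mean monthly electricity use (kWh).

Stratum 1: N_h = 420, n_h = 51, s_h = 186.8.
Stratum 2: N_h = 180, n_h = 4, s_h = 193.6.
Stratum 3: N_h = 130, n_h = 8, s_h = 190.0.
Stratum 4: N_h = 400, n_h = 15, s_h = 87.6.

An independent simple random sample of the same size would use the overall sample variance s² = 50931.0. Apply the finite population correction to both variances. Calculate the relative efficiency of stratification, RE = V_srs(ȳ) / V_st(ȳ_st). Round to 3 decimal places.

V̂(ȳ_st) = Σ W_h² (1 − n_h/N_h) s_h²/n_h, with W_h = N_h/N and N = 1130:
  stratum 1: (420/1130)²·(1 − 51/420)·186.8²/51 = 83.0429
  stratum 2: (180/1130)²·(1 − 4/180)·193.6²/4 = 232.476
  stratum 3: (130/1130)²·(1 − 8/130)·190.0²/8 = 56.0484
  stratum 4: (400/1130)²·(1 − 15/400)·87.6²/15 = 61.6994
V_st = 433.267
V_srs = (1 − 78/1130)·50931.0/78 = 607.89
Relative efficiency = V_srs / V_st = 607.89/433.267 = 1.4030

RE ≈ 1.403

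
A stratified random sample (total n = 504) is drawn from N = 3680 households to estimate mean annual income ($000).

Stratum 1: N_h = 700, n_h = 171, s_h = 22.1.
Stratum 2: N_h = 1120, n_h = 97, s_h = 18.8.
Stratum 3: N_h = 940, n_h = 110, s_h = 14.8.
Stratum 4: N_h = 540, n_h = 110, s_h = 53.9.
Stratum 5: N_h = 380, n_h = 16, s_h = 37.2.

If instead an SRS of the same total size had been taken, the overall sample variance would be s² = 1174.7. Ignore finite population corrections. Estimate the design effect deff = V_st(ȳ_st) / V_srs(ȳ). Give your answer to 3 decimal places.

deff ≈ 0.885

V̂(ȳ_st) = Σ W_h² s_h²/n_h, with W_h = N_h/N and N = 3680:
  stratum 1: (700/3680)²·22.1²/171 = 0.103345
  stratum 2: (1120/3680)²·18.8²/97 = 0.337508
  stratum 3: (940/3680)²·14.8²/110 = 0.129924
  stratum 4: (540/3680)²·53.9²/110 = 0.568691
  stratum 5: (380/3680)²·37.2²/16 = 0.922226
V_st = 2.0617
V_srs = s²/n = 1174.7/504 = 2.33075
deff = V_st / V_srs = 2.0617/2.33075 = 0.8846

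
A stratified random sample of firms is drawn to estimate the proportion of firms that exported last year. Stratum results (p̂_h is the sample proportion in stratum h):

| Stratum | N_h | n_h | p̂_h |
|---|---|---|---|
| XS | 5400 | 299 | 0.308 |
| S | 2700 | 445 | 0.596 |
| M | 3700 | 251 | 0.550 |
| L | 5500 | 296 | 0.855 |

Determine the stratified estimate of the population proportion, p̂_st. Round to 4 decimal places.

N = 17300; stratum weights W_h = N_h/N.
p̂_st = Σ W_h p̂_h = (5400·0.308 + 2700·0.596 + 3700·0.550 + 5500·0.855)/17300 = 0.57861

p̂_st ≈ 0.5786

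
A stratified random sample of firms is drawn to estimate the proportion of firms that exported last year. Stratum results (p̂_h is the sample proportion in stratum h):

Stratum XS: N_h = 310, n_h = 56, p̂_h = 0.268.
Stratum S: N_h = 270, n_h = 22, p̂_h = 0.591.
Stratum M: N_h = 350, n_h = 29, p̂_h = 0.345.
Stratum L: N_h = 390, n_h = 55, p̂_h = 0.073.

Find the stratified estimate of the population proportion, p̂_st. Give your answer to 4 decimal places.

N = 1320; stratum weights W_h = N_h/N.
p̂_st = Σ W_h p̂_h = (310·0.268 + 270·0.591 + 350·0.345 + 390·0.073)/1320 = 0.29687

p̂_st ≈ 0.2969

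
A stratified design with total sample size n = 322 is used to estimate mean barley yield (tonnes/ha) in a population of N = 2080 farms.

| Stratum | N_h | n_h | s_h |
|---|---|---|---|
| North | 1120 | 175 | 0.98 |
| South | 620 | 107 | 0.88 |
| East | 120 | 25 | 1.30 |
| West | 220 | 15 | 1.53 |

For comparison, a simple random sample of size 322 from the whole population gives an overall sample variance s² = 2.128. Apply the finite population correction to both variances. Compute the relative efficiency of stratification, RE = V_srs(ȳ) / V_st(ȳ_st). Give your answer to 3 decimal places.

V̂(ȳ_st) = Σ W_h² (1 − n_h/N_h) s_h²/n_h, with W_h = N_h/N and N = 2080:
  stratum North: (1120/2080)²·(1 − 175/1120)·0.98²/175 = 0.00134257
  stratum South: (620/2080)²·(1 − 107/620)·0.88²/107 = 0.000532064
  stratum East: (120/2080)²·(1 − 25/120)·1.30²/25 = 0.000178125
  stratum West: (220/2080)²·(1 − 15/220)·1.53²/15 = 0.00162683
V_st = 0.00367959
V_srs = (1 − 322/2080)·2.128/322 = 0.00558562
Relative efficiency = V_srs / V_st = 0.00558562/0.00367959 = 1.5180

RE ≈ 1.518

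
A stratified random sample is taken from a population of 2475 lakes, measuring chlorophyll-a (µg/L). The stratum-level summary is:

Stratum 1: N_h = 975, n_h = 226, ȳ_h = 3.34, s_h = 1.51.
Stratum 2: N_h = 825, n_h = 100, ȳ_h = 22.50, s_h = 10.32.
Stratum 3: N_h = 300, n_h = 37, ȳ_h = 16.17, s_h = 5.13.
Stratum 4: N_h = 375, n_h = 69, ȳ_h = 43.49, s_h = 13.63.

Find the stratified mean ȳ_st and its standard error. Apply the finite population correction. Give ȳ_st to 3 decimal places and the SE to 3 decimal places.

ȳ_st = Σ W_h ȳ_h = (975·3.34 + 825·22.50 + 300·16.17 + 375·43.49)/2475 = 17.36515
V̂(ȳ_st) = Σ W_h² (1 − n_h/N_h) s_h²/n_h, with W_h = N_h/N and N = 2475:
  stratum 1: (975/2475)²·(1 − 226/975)·1.51²/226 = 0.00120277
  stratum 2: (825/2475)²·(1 − 100/825)·10.32²/100 = 0.103992
  stratum 3: (300/2475)²·(1 − 37/300)·5.13²/37 = 0.00916135
  stratum 4: (375/2475)²·(1 − 69/375)·13.63²/69 = 0.0504365
V̂(ȳ_st) = 0.164793
SE(ȳ_st) = √0.164793 = 0.405947

ȳ_st ≈ 17.365, SE ≈ 0.406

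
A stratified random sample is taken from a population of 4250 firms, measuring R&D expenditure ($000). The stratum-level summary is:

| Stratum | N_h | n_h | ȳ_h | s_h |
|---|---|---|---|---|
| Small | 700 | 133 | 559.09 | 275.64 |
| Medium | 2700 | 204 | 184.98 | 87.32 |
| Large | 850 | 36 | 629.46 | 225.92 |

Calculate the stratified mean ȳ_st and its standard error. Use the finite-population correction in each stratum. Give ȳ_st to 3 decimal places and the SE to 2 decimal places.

ȳ_st = Σ W_h ȳ_h = (700·559.09 + 2700·184.98 + 850·629.46)/4250 = 335.49412
V̂(ȳ_st) = Σ W_h² (1 − n_h/N_h) s_h²/n_h, with W_h = N_h/N and N = 4250:
  stratum Small: (700/4250)²·(1 − 133/700)·275.64²/133 = 12.5527
  stratum Medium: (2700/4250)²·(1 − 204/2700)·87.32²/204 = 13.9453
  stratum Large: (850/4250)²·(1 − 36/850)·225.92²/36 = 54.3091
V̂(ȳ_st) = 80.807
SE(ȳ_st) = √80.807 = 8.98927

ȳ_st ≈ 335.494, SE ≈ 8.99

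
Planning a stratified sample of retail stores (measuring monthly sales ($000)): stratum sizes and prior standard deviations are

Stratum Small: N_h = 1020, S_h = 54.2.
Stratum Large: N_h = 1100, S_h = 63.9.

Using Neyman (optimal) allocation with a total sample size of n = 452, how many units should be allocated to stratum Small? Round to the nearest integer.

199

Neyman allocation: n_h = n · N_h S_h / Σ N_i S_i, with n = 452.
  stratum Small: N_h·S_h = 1020·54.2 = 55284.00
  stratum Large: N_h·S_h = 1100·63.9 = 70290.00
Σ N_h S_h = 125574.00
n for stratum Small = 452·55284.00/125574.00 = 198.993 → 199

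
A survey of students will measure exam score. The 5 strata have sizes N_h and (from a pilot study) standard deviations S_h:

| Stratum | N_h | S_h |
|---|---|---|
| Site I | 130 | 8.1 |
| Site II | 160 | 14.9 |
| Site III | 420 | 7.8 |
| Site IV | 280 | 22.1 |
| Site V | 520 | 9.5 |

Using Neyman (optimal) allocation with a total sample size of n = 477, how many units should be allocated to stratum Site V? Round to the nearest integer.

Neyman allocation: n_h = n · N_h S_h / Σ N_i S_i, with n = 477.
  stratum Site I: N_h·S_h = 130·8.1 = 1053.00
  stratum Site II: N_h·S_h = 160·14.9 = 2384.00
  stratum Site III: N_h·S_h = 420·7.8 = 3276.00
  stratum Site IV: N_h·S_h = 280·22.1 = 6188.00
  stratum Site V: N_h·S_h = 520·9.5 = 4940.00
Σ N_h S_h = 17841.00
n for stratum Site V = 477·4940.00/17841.00 = 132.077 → 132

132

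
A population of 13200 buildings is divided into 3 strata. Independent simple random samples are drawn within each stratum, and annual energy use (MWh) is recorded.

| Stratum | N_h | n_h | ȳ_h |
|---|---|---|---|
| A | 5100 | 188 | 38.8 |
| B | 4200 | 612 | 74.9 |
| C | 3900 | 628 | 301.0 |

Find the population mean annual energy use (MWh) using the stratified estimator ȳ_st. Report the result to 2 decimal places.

ȳ_st ≈ 127.75

N = Σ N_h = 13200. Stratum weights W_h = N_h/N.
ȳ_st = (5100·38.8 + 4200·74.9 + 3900·301.0) / 13200 = 127.7545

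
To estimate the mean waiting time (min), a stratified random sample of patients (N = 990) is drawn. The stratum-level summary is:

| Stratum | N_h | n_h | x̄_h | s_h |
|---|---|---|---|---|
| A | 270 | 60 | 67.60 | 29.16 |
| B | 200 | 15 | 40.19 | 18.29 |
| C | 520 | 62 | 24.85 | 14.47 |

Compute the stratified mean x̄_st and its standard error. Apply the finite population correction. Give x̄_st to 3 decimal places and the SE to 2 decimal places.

x̄_st = Σ W_h x̄_h = (270·67.60 + 200·40.19 + 520·24.85)/990 = 39.60808
V̂(x̄_st) = Σ W_h² (1 − n_h/N_h) s_h²/n_h, with W_h = N_h/N and N = 990:
  stratum A: (270/990)²·(1 − 60/270)·29.16²/60 = 0.819854
  stratum B: (200/990)²·(1 − 15/200)·18.29²/15 = 0.841914
  stratum C: (520/990)²·(1 − 62/520)·14.47²/62 = 0.820623
V̂(x̄_st) = 2.48239
SE(x̄_st) = √2.48239 = 1.57556

x̄_st ≈ 39.608, SE ≈ 1.58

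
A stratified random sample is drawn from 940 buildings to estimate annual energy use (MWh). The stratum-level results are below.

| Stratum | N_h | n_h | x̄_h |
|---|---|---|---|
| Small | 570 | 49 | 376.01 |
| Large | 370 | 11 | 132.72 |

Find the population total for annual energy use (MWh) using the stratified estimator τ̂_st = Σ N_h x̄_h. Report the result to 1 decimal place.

τ̂_st = Σ N_h x̄_h = 570·376.01 + 370·132.72 = 263432.1

τ̂_st ≈ 263432.1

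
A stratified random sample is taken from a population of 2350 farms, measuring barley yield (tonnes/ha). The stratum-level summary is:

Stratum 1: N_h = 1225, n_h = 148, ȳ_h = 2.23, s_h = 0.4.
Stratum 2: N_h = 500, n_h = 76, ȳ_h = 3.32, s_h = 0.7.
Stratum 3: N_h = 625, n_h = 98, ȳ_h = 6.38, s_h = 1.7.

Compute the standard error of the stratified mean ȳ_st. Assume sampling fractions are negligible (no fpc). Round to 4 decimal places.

V̂(ȳ_st) = Σ W_h² s_h²/n_h, with W_h = N_h/N and N = 2350:
  stratum 1: (1225/2350)²·0.4²/148 = 0.000293761
  stratum 2: (500/2350)²·0.7²/76 = 0.000291868
  stratum 3: (625/2350)²·1.7²/98 = 0.00208591
V̂(ȳ_st) = 0.00267154
SE(ȳ_st) = √0.00267154 = 0.051687

SE(ȳ_st) ≈ 0.0517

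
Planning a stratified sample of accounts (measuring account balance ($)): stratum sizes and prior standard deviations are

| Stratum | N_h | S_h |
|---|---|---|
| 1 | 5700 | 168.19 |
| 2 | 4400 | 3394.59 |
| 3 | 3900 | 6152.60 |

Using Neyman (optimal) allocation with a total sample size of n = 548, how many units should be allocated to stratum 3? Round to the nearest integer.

330

Neyman allocation: n_h = n · N_h S_h / Σ N_i S_i, with n = 548.
  stratum 1: N_h·S_h = 5700·168.19 = 958683.00
  stratum 2: N_h·S_h = 4400·3394.59 = 14936196.00
  stratum 3: N_h·S_h = 3900·6152.60 = 23995140.00
Σ N_h S_h = 39890019.00
n for stratum 3 = 548·23995140.00/39890019.00 = 329.640 → 330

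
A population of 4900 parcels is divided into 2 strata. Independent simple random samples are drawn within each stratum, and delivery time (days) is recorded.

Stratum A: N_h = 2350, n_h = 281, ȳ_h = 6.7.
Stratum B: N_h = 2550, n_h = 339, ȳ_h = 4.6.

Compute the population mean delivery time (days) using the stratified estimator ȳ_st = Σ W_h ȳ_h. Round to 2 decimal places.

N = Σ N_h = 4900. Stratum weights W_h = N_h/N.
ȳ_st = (2350·6.7 + 2550·4.6) / 4900 = 5.6071

ȳ_st ≈ 5.61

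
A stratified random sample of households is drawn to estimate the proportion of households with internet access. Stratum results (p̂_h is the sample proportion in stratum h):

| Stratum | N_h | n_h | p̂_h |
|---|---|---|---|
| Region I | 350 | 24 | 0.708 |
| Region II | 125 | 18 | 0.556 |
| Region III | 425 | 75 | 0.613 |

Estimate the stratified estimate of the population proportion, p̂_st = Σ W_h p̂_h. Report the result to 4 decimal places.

N = 900; stratum weights W_h = N_h/N.
p̂_st = Σ W_h p̂_h = (350·0.708 + 125·0.556 + 425·0.613)/900 = 0.64203

p̂_st ≈ 0.6420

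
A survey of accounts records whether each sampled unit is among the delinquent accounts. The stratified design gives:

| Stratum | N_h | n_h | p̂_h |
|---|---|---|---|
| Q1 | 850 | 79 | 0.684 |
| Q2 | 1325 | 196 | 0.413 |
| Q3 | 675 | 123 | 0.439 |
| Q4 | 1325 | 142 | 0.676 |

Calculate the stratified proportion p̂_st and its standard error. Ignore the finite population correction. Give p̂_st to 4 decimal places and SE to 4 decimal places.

p̂_st ≈ 0.5558, SE ≈ 0.0212

N = 4175; stratum weights W_h = N_h/N.
p̂_st = Σ W_h p̂_h = (850·0.684 + 1325·0.413 + 675·0.439 + 1325·0.676)/4175 = 0.55584
V̂(p̂_st) = Σ W_h² p̂_h(1−p̂_h)/(n_h−1):
  stratum Q1: (850/4175)²·0.684·0.316/78 = 0.000114861
  stratum Q2: (1325/4175)²·0.413·0.587/195 = 0.00012522
  stratum Q3: (675/4175)²·0.439·0.561/122 = 5.2767e-05
  stratum Q4: (1325/4175)²·0.676·0.324/141 = 0.000156456
V̂(p̂_st) = 0.000449304; SE = √V̂ = 0.0211968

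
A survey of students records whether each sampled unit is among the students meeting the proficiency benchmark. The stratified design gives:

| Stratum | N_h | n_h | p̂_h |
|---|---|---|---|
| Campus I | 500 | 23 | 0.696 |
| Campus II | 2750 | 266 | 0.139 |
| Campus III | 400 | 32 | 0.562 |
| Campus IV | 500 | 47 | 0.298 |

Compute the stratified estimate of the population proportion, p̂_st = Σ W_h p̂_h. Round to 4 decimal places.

p̂_st ≈ 0.2660

N = 4150; stratum weights W_h = N_h/N.
p̂_st = Σ W_h p̂_h = (500·0.696 + 2750·0.139 + 400·0.562 + 500·0.298)/4150 = 0.26604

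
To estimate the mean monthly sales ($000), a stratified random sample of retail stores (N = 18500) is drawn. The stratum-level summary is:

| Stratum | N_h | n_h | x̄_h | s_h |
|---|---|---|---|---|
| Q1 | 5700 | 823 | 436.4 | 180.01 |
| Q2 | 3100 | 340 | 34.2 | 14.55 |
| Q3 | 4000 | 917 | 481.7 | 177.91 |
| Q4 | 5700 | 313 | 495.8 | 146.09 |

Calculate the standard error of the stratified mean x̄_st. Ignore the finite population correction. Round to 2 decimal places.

SE(x̄_st) ≈ 3.44

V̂(x̄_st) = Σ W_h² s_h²/n_h, with W_h = N_h/N and N = 18500:
  stratum Q1: (5700/18500)²·180.01²/823 = 3.73766
  stratum Q2: (3100/18500)²·14.55²/340 = 0.0174834
  stratum Q3: (4000/18500)²·177.91²/917 = 1.61364
  stratum Q4: (5700/18500)²·146.09²/313 = 6.47296
V̂(x̄_st) = 11.8417
SE(x̄_st) = √11.8417 = 3.44118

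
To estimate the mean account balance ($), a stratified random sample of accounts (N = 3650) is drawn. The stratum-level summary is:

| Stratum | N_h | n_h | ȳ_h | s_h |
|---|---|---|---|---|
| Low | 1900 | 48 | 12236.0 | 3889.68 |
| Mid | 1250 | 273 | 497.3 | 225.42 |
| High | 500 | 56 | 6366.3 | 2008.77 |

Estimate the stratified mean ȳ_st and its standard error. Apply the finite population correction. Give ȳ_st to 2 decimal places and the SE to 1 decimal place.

ȳ_st = Σ W_h ȳ_h = (1900·12236.0 + 1250·497.3 + 500·6366.3)/3650 = 7411.82877
V̂(ȳ_st) = Σ W_h² (1 − n_h/N_h) s_h²/n_h, with W_h = N_h/N and N = 3650:
  stratum Low: (1900/3650)²·(1 − 48/1900)·3889.68²/48 = 83252.1
  stratum Mid: (1250/3650)²·(1 − 273/1250)·225.42²/273 = 17.0624
  stratum High: (500/3650)²·(1 − 56/500)·2008.77²/56 = 1200.71
V̂(ȳ_st) = 84469.9
SE(ȳ_st) = √84469.9 = 290.637

ȳ_st ≈ 7411.83, SE ≈ 290.6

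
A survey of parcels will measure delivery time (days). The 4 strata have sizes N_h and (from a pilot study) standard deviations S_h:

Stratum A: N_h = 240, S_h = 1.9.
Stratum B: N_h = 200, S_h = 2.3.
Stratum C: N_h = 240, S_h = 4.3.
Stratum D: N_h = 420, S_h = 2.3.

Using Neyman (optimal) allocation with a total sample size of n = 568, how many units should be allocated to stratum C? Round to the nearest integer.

201

Neyman allocation: n_h = n · N_h S_h / Σ N_i S_i, with n = 568.
  stratum A: N_h·S_h = 240·1.9 = 456.00
  stratum B: N_h·S_h = 200·2.3 = 460.00
  stratum C: N_h·S_h = 240·4.3 = 1032.00
  stratum D: N_h·S_h = 420·2.3 = 966.00
Σ N_h S_h = 2914.00
n for stratum C = 568·1032.00/2914.00 = 201.159 → 201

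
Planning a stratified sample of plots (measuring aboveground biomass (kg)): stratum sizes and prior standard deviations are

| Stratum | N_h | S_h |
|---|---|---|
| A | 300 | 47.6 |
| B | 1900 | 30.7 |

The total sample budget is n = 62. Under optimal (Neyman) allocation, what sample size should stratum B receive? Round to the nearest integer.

Neyman allocation: n_h = n · N_h S_h / Σ N_i S_i, with n = 62.
  stratum A: N_h·S_h = 300·47.6 = 14280.00
  stratum B: N_h·S_h = 1900·30.7 = 58330.00
Σ N_h S_h = 72610.00
n for stratum B = 62·58330.00/72610.00 = 49.807 → 50

50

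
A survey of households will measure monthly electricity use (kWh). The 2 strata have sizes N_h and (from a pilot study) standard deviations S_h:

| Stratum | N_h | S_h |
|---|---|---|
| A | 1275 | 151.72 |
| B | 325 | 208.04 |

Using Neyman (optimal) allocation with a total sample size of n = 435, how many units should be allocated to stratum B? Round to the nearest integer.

113

Neyman allocation: n_h = n · N_h S_h / Σ N_i S_i, with n = 435.
  stratum A: N_h·S_h = 1275·151.72 = 193443.00
  stratum B: N_h·S_h = 325·208.04 = 67613.00
Σ N_h S_h = 261056.00
n for stratum B = 435·67613.00/261056.00 = 112.664 → 113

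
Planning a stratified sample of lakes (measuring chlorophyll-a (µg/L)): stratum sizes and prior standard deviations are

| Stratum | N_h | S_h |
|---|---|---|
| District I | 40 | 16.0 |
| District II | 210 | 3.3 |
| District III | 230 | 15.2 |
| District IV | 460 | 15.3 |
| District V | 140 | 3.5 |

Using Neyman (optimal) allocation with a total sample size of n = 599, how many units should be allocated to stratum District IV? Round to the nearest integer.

Neyman allocation: n_h = n · N_h S_h / Σ N_i S_i, with n = 599.
  stratum District I: N_h·S_h = 40·16.0 = 640.00
  stratum District II: N_h·S_h = 210·3.3 = 693.00
  stratum District III: N_h·S_h = 230·15.2 = 3496.00
  stratum District IV: N_h·S_h = 460·15.3 = 7038.00
  stratum District V: N_h·S_h = 140·3.5 = 490.00
Σ N_h S_h = 12357.00
n for stratum District IV = 599·7038.00/12357.00 = 341.164 → 341

341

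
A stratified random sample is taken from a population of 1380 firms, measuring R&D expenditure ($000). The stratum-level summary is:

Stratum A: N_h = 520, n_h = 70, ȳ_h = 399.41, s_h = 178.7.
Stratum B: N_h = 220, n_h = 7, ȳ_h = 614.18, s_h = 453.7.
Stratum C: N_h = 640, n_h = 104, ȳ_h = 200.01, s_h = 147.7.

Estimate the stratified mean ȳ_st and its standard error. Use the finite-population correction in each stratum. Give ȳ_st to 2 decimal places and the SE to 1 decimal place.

ȳ_st ≈ 341.17, SE ≈ 28.6

ȳ_st = Σ W_h ȳ_h = (520·399.41 + 220·614.18 + 640·200.01)/1380 = 341.17333
V̂(ȳ_st) = Σ W_h² (1 − n_h/N_h) s_h²/n_h, with W_h = N_h/N and N = 1380:
  stratum A: (520/1380)²·(1 − 70/520)·178.7²/70 = 56.0543
  stratum B: (220/1380)²·(1 − 7/220)·453.7²/7 = 723.575
  stratum C: (640/1380)²·(1 − 104/640)·147.7²/104 = 37.7845
V̂(ȳ_st) = 817.414
SE(ȳ_st) = √817.414 = 28.5905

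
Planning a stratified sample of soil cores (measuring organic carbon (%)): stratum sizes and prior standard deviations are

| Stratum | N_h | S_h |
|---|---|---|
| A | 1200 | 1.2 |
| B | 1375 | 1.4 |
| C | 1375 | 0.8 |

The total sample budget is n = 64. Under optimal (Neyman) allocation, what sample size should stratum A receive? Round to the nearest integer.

Neyman allocation: n_h = n · N_h S_h / Σ N_i S_i, with n = 64.
  stratum A: N_h·S_h = 1200·1.2 = 1440.00
  stratum B: N_h·S_h = 1375·1.4 = 1925.00
  stratum C: N_h·S_h = 1375·0.8 = 1100.00
Σ N_h S_h = 4465.00
n for stratum A = 64·1440.00/4465.00 = 20.641 → 21

21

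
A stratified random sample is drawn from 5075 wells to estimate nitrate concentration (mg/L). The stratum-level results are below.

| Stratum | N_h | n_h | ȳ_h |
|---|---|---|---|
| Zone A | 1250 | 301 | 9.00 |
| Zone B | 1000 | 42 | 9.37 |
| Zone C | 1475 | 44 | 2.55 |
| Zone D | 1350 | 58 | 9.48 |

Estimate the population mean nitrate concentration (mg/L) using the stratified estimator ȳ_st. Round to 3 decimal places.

ȳ_st ≈ 7.326

N = Σ N_h = 5075. Stratum weights W_h = N_h/N.
ȳ_st = (1250·9.00 + 1000·9.37 + 1475·2.55 + 1350·9.48) / 5075 = 7.32596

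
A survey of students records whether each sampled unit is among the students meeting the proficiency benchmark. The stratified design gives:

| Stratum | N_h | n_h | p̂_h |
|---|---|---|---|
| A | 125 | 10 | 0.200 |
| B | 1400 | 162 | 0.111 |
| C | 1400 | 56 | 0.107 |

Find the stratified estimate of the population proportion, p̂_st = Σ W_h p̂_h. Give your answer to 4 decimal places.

p̂_st ≈ 0.1129

N = 2925; stratum weights W_h = N_h/N.
p̂_st = Σ W_h p̂_h = (125·0.200 + 1400·0.111 + 1400·0.107)/2925 = 0.11289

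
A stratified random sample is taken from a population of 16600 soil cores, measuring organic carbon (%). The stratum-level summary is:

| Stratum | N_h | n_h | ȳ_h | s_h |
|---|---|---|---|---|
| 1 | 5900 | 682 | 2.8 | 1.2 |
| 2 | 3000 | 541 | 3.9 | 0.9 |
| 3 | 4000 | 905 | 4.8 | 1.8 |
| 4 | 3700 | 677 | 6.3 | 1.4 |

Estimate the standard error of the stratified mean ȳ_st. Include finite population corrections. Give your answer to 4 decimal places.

SE(ȳ_st) ≈ 0.0235

V̂(ȳ_st) = Σ W_h² (1 − n_h/N_h) s_h²/n_h, with W_h = N_h/N and N = 16600:
  stratum 1: (5900/16600)²·(1 − 682/5900)·1.2²/682 = 0.000235895
  stratum 2: (3000/16600)²·(1 − 541/3000)·0.9²/541 = 4.00822e-05
  stratum 3: (4000/16600)²·(1 − 905/4000)·1.8²/905 = 0.000160843
  stratum 4: (3700/16600)²·(1 − 677/3700)·1.4²/677 = 0.000117514
V̂(ȳ_st) = 0.000554334
SE(ȳ_st) = √0.000554334 = 0.0235443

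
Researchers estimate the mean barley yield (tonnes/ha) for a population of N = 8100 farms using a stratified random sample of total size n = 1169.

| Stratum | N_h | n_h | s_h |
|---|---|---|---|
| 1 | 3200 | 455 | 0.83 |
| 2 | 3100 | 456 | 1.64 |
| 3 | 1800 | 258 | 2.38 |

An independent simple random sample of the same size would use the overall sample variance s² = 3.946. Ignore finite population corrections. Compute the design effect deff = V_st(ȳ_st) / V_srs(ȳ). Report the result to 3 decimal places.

V̂(ȳ_st) = Σ W_h² s_h²/n_h, with W_h = N_h/N and N = 8100:
  stratum 1: (3200/8100)²·0.83²/455 = 0.000236306
  stratum 2: (3100/8100)²·1.64²/456 = 0.000863925
  stratum 3: (1800/8100)²·2.38²/258 = 0.0010842
V_st = 0.00218443
V_srs = s²/n = 3.946/1169 = 0.00337553
deff = V_st / V_srs = 0.00218443/0.00337553 = 0.6471

deff ≈ 0.647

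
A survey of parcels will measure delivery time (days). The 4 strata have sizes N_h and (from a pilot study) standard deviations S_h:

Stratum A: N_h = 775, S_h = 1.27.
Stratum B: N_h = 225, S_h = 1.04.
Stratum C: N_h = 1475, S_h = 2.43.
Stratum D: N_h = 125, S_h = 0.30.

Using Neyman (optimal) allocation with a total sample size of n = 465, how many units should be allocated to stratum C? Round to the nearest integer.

Neyman allocation: n_h = n · N_h S_h / Σ N_i S_i, with n = 465.
  stratum A: N_h·S_h = 775·1.27 = 984.25
  stratum B: N_h·S_h = 225·1.04 = 234.00
  stratum C: N_h·S_h = 1475·2.43 = 3584.25
  stratum D: N_h·S_h = 125·0.30 = 37.50
Σ N_h S_h = 4840.00
n for stratum C = 465·3584.25/4840.00 = 344.355 → 344

344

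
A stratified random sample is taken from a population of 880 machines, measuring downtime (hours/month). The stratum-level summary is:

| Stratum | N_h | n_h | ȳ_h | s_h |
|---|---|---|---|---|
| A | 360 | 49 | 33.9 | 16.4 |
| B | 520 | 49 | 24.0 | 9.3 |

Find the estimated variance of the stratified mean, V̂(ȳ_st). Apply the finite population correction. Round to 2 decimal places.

V̂(ȳ_st) ≈ 1.35

V̂(ȳ_st) = Σ W_h² (1 − n_h/N_h) s_h²/n_h, with W_h = N_h/N and N = 880:
  stratum A: (360/880)²·(1 − 49/360)·16.4²/49 = 0.793577
  stratum B: (520/880)²·(1 − 49/520)·9.3²/49 = 0.55825
V̂(ȳ_st) = 1.35183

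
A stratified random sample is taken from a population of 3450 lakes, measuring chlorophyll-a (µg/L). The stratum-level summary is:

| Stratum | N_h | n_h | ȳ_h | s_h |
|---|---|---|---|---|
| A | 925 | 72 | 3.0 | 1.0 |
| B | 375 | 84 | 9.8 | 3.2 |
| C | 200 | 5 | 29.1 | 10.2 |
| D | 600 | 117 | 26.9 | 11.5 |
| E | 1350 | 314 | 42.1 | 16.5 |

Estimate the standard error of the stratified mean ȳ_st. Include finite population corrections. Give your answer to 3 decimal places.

SE(ȳ_st) ≈ 0.447

V̂(ȳ_st) = Σ W_h² (1 − n_h/N_h) s_h²/n_h, with W_h = N_h/N and N = 3450:
  stratum A: (925/3450)²·(1 − 72/925)·1.0²/72 = 0.000920704
  stratum B: (375/3450)²·(1 − 84/375)·3.2²/84 = 0.00111765
  stratum C: (200/3450)²·(1 − 5/200)·10.2²/5 = 0.06818
  stratum D: (600/3450)²·(1 − 117/600)·11.5²/117 = 0.0275214
  stratum E: (1350/3450)²·(1 − 314/1350)·16.5²/314 = 0.101881
V̂(ȳ_st) = 0.199621
SE(ȳ_st) = √0.199621 = 0.446789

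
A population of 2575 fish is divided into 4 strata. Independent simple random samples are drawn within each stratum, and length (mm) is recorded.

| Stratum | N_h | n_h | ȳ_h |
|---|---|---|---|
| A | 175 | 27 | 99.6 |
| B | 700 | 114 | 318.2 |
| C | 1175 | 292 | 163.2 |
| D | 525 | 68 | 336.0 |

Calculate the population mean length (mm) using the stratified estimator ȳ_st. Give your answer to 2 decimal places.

ȳ_st ≈ 236.24

N = Σ N_h = 2575. Stratum weights W_h = N_h/N.
ȳ_st = (175·99.6 + 700·318.2 + 1175·163.2 + 525·336.0) / 2575 = 236.2447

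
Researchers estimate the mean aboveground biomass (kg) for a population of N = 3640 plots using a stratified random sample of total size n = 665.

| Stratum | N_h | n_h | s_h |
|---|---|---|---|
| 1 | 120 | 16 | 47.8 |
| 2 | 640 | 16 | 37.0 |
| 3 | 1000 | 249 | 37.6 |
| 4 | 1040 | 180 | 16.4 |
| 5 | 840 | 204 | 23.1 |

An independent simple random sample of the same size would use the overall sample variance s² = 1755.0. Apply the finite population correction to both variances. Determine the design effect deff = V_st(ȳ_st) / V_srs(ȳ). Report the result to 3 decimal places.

V̂(ȳ_st) = Σ W_h² (1 − n_h/N_h) s_h²/n_h, with W_h = N_h/N and N = 3640:
  stratum 1: (120/3640)²·(1 − 16/120)·47.8²/16 = 0.134508
  stratum 2: (640/3640)²·(1 − 16/640)·37.0²/16 = 2.57896
  stratum 3: (1000/3640)²·(1 − 249/1000)·37.6²/249 = 0.32182
  stratum 4: (1040/3640)²·(1 − 180/1040)·16.4²/180 = 0.100866
  stratum 5: (840/3640)²·(1 − 204/840)·23.1²/204 = 0.10547
V_st = 3.24163
V_srs = (1 − 665/3640)·1755.0/665 = 2.15695
deff = V_st / V_srs = 3.24163/2.15695 = 1.5029

deff ≈ 1.503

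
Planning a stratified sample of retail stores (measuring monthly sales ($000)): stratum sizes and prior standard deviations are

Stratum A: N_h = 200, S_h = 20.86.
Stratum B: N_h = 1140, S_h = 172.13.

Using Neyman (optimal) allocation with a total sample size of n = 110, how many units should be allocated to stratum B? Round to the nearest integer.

Neyman allocation: n_h = n · N_h S_h / Σ N_i S_i, with n = 110.
  stratum A: N_h·S_h = 200·20.86 = 4172.00
  stratum B: N_h·S_h = 1140·172.13 = 196228.20
Σ N_h S_h = 200400.20
n for stratum B = 110·196228.20/200400.20 = 107.710 → 108

108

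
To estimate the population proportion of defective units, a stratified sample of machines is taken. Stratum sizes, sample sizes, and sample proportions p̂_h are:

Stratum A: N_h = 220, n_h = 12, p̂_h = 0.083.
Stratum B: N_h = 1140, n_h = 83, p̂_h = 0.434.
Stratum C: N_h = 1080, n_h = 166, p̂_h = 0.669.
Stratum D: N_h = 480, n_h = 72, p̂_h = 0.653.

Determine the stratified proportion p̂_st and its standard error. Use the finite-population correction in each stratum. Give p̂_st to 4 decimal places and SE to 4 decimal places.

p̂_st ≈ 0.5305, SE ≈ 0.0263

N = 2920; stratum weights W_h = N_h/N.
p̂_st = Σ W_h p̂_h = (220·0.083 + 1140·0.434 + 1080·0.669 + 480·0.653)/2920 = 0.53047
V̂(p̂_st) = Σ W_h² (1 − n_h/N_h) p̂_h(1−p̂_h)/(n_h−1):
  stratum A: (220/2920)²·(1 − 12/220)·0.083·0.917/11 = 3.71343e-05
  stratum B: (1140/2920)²·(1 − 83/1140)·0.434·0.566/82 = 0.000423357
  stratum C: (1080/2920)²·(1 − 166/1080)·0.669·0.331/165 = 0.000155373
  stratum D: (480/2920)²·(1 − 72/480)·0.653·0.347/71 = 7.33027e-05
V̂(p̂_st) = 0.000689166; SE = √V̂ = 0.026252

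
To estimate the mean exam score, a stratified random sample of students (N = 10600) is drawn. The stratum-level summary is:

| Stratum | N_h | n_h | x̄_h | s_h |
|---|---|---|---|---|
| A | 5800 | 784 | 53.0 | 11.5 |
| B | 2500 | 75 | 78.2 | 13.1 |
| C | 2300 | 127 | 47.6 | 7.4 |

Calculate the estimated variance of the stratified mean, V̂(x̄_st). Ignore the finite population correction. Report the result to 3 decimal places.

V̂(x̄_st) ≈ 0.198

V̂(x̄_st) = Σ W_h² s_h²/n_h, with W_h = N_h/N and N = 10600:
  stratum A: (5800/10600)²·11.5²/784 = 0.0505038
  stratum B: (2500/10600)²·13.1²/75 = 0.127277
  stratum C: (2300/10600)²·7.4²/127 = 0.0203004
V̂(x̄_st) = 0.198081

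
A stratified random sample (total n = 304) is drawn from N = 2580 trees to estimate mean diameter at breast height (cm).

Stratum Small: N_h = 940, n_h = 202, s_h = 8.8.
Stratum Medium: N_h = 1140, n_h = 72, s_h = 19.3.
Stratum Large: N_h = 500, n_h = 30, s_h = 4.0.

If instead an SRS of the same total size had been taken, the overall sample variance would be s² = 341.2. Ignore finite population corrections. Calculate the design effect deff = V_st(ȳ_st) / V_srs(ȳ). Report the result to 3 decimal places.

deff ≈ 0.963

V̂(ȳ_st) = Σ W_h² s_h²/n_h, with W_h = N_h/N and N = 2580:
  stratum Small: (940/2580)²·8.8²/202 = 0.0508897
  stratum Medium: (1140/2580)²·19.3²/72 = 1.01007
  stratum Large: (500/2580)²·4.0²/30 = 0.0200308
V_st = 1.08099
V_srs = s²/n = 341.2/304 = 1.12237
deff = V_st / V_srs = 1.08099/1.12237 = 0.9631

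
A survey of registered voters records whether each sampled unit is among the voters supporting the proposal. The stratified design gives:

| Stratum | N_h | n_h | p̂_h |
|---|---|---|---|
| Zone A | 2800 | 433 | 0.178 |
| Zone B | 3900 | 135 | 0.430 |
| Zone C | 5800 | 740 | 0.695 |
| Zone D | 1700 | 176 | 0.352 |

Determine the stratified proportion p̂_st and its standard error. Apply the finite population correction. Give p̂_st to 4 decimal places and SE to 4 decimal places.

N = 14200; stratum weights W_h = N_h/N.
p̂_st = Σ W_h p̂_h = (2800·0.178 + 3900·0.430 + 5800·0.695 + 1700·0.352)/14200 = 0.47921
V̂(p̂_st) = Σ W_h² (1 − n_h/N_h) p̂_h(1−p̂_h)/(n_h−1):
  stratum Zone A: (2800/14200)²·(1 − 433/2800)·0.178·0.822/432 = 1.11324e-05
  stratum Zone B: (3900/14200)²·(1 − 135/3900)·0.430·0.570/134 = 0.000133196
  stratum Zone C: (5800/14200)²·(1 − 740/5800)·0.695·0.305/739 = 4.17486e-05
  stratum Zone D: (1700/14200)²·(1 − 176/1700)·0.352·0.648/175 = 1.6747e-05
V̂(p̂_st) = 0.000202824; SE = √V̂ = 0.0142416

p̂_st ≈ 0.4792, SE ≈ 0.0142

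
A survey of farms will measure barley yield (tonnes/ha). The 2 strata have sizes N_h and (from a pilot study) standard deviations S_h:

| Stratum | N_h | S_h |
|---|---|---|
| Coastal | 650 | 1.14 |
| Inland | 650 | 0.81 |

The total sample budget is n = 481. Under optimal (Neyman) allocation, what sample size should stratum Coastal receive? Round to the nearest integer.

281

Neyman allocation: n_h = n · N_h S_h / Σ N_i S_i, with n = 481.
  stratum Coastal: N_h·S_h = 650·1.14 = 741.00
  stratum Inland: N_h·S_h = 650·0.81 = 526.50
Σ N_h S_h = 1267.50
n for stratum Coastal = 481·741.00/1267.50 = 281.200 → 281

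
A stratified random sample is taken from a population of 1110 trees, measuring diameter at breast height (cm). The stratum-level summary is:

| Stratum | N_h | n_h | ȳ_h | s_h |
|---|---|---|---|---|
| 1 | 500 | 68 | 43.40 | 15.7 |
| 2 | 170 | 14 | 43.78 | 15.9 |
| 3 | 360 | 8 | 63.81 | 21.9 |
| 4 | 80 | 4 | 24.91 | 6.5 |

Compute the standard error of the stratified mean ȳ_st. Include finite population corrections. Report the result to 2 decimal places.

SE(ȳ_st) ≈ 2.69

V̂(ȳ_st) = Σ W_h² (1 − n_h/N_h) s_h²/n_h, with W_h = N_h/N and N = 1110:
  stratum 1: (500/1110)²·(1 − 68/500)·15.7²/68 = 0.635475
  stratum 2: (170/1110)²·(1 − 14/170)·15.9²/14 = 0.388681
  stratum 3: (360/1110)²·(1 − 8/360)·21.9²/8 = 6.16591
  stratum 4: (80/1110)²·(1 − 4/80)·6.5²/4 = 0.0521224
V̂(ȳ_st) = 7.24219
SE(ȳ_st) = √7.24219 = 2.69113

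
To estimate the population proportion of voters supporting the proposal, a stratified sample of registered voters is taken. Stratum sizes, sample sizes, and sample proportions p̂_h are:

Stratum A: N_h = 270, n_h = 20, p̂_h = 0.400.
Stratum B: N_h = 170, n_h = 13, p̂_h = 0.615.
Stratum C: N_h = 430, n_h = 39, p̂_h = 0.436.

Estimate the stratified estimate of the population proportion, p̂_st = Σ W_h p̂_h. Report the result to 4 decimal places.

p̂_st ≈ 0.4598

N = 870; stratum weights W_h = N_h/N.
p̂_st = Σ W_h p̂_h = (270·0.400 + 170·0.615 + 430·0.436)/870 = 0.45980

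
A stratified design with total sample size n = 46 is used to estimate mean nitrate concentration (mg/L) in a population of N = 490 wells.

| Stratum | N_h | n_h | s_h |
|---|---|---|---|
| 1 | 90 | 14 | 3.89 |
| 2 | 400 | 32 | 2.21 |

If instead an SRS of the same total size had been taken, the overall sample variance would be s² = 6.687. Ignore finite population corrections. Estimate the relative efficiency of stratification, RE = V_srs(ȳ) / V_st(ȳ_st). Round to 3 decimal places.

RE ≈ 1.052

V̂(ȳ_st) = Σ W_h² s_h²/n_h, with W_h = N_h/N and N = 490:
  stratum 1: (90/490)²·3.89²/14 = 0.036464
  stratum 2: (400/490)²·2.21²/32 = 0.10171
V_st = 0.138174
V_srs = s²/n = 6.687/46 = 0.14537
Relative efficiency = V_srs / V_st = 0.14537/0.138174 = 1.0521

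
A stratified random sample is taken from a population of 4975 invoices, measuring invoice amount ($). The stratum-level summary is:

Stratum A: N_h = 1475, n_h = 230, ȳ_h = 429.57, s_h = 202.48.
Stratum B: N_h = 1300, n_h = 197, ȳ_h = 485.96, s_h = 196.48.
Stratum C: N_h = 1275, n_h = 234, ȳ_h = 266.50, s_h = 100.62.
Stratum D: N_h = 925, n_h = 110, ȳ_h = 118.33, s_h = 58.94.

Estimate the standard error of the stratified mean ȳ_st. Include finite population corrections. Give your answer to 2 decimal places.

V̂(ȳ_st) = Σ W_h² (1 − n_h/N_h) s_h²/n_h, with W_h = N_h/N and N = 4975:
  stratum A: (1475/4975)²·(1 − 230/1475)·202.48²/230 = 13.2255
  stratum B: (1300/4975)²·(1 − 197/1300)·196.48²/197 = 11.3528
  stratum C: (1275/4975)²·(1 − 234/1275)·100.62²/234 = 2.32021
  stratum D: (925/4975)²·(1 − 110/925)·58.94²/110 = 0.961924
V̂(ȳ_st) = 27.8604
SE(ȳ_st) = √27.8604 = 5.2783

SE(ȳ_st) ≈ 5.28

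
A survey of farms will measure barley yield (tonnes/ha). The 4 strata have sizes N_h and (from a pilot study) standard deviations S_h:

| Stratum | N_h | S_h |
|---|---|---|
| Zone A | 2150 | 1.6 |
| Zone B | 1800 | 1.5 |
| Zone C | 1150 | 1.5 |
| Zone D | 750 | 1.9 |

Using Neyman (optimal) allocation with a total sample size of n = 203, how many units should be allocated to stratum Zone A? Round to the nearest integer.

75

Neyman allocation: n_h = n · N_h S_h / Σ N_i S_i, with n = 203.
  stratum Zone A: N_h·S_h = 2150·1.6 = 3440.00
  stratum Zone B: N_h·S_h = 1800·1.5 = 2700.00
  stratum Zone C: N_h·S_h = 1150·1.5 = 1725.00
  stratum Zone D: N_h·S_h = 750·1.9 = 1425.00
Σ N_h S_h = 9290.00
n for stratum Zone A = 203·3440.00/9290.00 = 75.169 → 75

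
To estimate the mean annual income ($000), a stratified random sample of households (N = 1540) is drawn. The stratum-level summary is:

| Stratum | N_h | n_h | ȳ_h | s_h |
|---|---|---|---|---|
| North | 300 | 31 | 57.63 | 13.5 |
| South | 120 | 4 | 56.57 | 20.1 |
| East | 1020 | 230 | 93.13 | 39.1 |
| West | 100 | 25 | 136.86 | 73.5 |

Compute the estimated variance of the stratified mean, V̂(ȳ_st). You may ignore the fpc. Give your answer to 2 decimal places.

V̂(ȳ_st) ≈ 4.66

V̂(ȳ_st) = Σ W_h² s_h²/n_h, with W_h = N_h/N and N = 1540:
  stratum North: (300/1540)²·13.5²/31 = 0.223104
  stratum South: (120/1540)²·20.1²/4 = 0.613272
  stratum East: (1020/1540)²·39.1²/230 = 2.91598
  stratum West: (100/1540)²·73.5²/25 = 0.911157
V̂(ȳ_st) = 4.66351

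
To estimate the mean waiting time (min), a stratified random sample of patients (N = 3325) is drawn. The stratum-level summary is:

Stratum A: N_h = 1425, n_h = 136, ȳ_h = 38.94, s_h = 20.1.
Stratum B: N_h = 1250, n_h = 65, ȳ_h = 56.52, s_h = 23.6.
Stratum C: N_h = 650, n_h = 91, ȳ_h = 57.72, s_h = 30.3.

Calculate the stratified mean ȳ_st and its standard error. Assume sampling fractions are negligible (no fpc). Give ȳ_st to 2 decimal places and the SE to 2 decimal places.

ȳ_st ≈ 49.22, SE ≈ 1.46

ȳ_st = Σ W_h ȳ_h = (1425·38.94 + 1250·56.52 + 650·57.72)/3325 = 49.22030
V̂(ȳ_st) = Σ W_h² s_h²/n_h, with W_h = N_h/N and N = 3325:
  stratum A: (1425/3325)²·20.1²/136 = 0.545632
  stratum B: (1250/3325)²·23.6²/65 = 1.21101
  stratum C: (650/3325)²·30.3²/91 = 0.385556
V̂(ȳ_st) = 2.1422
SE(ȳ_st) = √2.1422 = 1.46362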